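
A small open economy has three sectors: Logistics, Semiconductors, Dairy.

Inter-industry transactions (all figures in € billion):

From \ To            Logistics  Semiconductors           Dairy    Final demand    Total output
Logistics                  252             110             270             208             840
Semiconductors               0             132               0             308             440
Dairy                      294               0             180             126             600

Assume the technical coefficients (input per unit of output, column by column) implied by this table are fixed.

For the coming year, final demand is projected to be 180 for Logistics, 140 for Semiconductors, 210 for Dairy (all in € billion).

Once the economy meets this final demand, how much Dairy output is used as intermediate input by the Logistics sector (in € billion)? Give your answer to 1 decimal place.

Technical coefficients a_ij = z_ij / X_j:
  a_11 = 252/840 = 0.30, a_21 = 0/840 = 0.00, a_31 = 294/840 = 0.35
  a_12 = 110/440 = 0.25, a_22 = 132/440 = 0.30, a_32 = 0/440 = 0.00
  a_13 = 270/600 = 0.45, a_23 = 0/600 = 0.00, a_33 = 180/600 = 0.30
I − A =
  [   0.70    -0.25    -0.45]
  [   0.00     0.70     0.00]
  [  -0.35     0.00     0.70]
Cofactors of I−A, C_ij = (−1)^(i+j)·(minor ij) (rows/columns in the sector order above):
  C_11 = (0.70)(0.70) − (0.00)(0.00) = 0.4900
  C_12 = −[(0.00)(0.70) − (0.00)(-0.35)] = 0.0000
  C_13 = (0.00)(0.00) − (0.70)(-0.35) = 0.2450
  C_21 = −[(-0.25)(0.70) − (-0.45)(0.00)] = 0.1750
  C_22 = (0.70)(0.70) − (-0.45)(-0.35) = 0.3325
  C_23 = −[(0.70)(0.00) − (-0.25)(-0.35)] = 0.0875
  C_31 = (-0.25)(0.00) − (-0.45)(0.70) = 0.3150
  C_32 = −[(0.70)(0.00) − (-0.45)(0.00)] = 0.0000
  C_33 = (0.70)(0.70) − (-0.25)(0.00) = 0.4900
det(I−A) = Σ_j (I−A)_1j·C_1j = (0.70)(0.4900) + (-0.25)(0.0000) + (-0.45)(0.2450) = 0.23275
adj(I−A) = Cᵀ =
  [ 0.4900   0.1750   0.3150]
  [ 0.0000   0.3325   0.0000]
  [ 0.2450   0.0875   0.4900]
(I − A)⁻¹ = adj(I−A) / det(I−A) ≈
  [   2.1053     0.7519     1.3534]
  [   0.0000     1.4286     0.0000]
  [   1.0526     0.3759     2.1053]
First solve x = (I − A)⁻¹ d = adj(I−A)·d / det(I−A); in particular x_1 = (0.4900·180 + 0.1750·140 + 0.3150·210) / 0.23275 = 178.85 / 0.23275 ≈ 768.421.
Intermediate flow from 3 to 1: z_31 = a_31 · x_1 = 0.35 × 178.85 / 0.23275 = 62.5975 / 0.23275 ≈ 268.9.

z_31 = 268.9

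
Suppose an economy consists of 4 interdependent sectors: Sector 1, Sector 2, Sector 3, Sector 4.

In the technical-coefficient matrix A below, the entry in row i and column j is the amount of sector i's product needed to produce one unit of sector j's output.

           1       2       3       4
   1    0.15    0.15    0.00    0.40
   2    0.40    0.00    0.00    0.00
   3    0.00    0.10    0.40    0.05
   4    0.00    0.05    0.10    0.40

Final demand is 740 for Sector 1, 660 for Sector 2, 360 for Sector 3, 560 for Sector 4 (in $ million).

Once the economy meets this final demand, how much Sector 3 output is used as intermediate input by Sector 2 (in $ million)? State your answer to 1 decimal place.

z_32 = 132.7

I − A =
  [   0.85    -0.15     0.00    -0.40]
  [  -0.40     1.00     0.00     0.00]
  [   0.00    -0.10     0.60    -0.05]
  [   0.00    -0.05    -0.10     0.60]
Compute the cofactors C_ij = (−1)^(i+j)·(3×3 minor ij) of I−A; the adjugate is their transpose:
adj(I−A) = Cᵀ =
  [ 0.355000   0.069250   0.040000   0.240000]
  [ 0.142000   0.301750   0.016000   0.096000]
  [ 0.025000   0.053125   0.466000   0.055500]
  [ 0.016000   0.034000   0.079000   0.474000]
det(I−A) = Σ_j (I−A)_1j·C_1j = (0.85)(0.355000) + (-0.15)(0.142000) + (0.00)(0.025000) + (-0.40)(0.016000) = 0.27405
(I − A)⁻¹ = adj(I−A) / det(I−A) ≈
  [   1.2954     0.2527     0.1460     0.8758]
  [   0.5182     1.1011     0.0584     0.3503]
  [   0.0912     0.1939     1.7004     0.2025]
  [   0.0584     0.1241     0.2883     1.7296]
First solve x = (I − A)⁻¹ d = adj(I−A)·d / det(I−A); in particular x_2 = (0.142000·740 + 0.301750·660 + 0.016000·360 + 0.096000·560) / 0.27405 = 363.755 / 0.27405 ≈ 1327.331.
Intermediate flow from 3 to 2: z_32 = a_32 · x_2 = 0.10 × 363.755 / 0.27405 = 36.3755 / 0.27405 ≈ 132.7.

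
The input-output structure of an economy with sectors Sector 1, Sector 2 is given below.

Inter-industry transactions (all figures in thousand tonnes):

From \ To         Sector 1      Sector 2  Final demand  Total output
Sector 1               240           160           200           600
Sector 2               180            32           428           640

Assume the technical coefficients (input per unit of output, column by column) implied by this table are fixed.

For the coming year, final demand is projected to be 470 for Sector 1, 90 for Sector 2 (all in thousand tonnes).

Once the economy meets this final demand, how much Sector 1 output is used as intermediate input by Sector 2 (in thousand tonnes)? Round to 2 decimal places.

Technical coefficients a_ij = z_ij / X_j:
  a_11 = 240/600 = 0.40, a_21 = 180/600 = 0.30
  a_12 = 160/640 = 0.25, a_22 = 32/640 = 0.05
I − A =
  [   0.60    -0.25]
  [  -0.30     0.95]
det(I−A) = (0.60)(0.95) − (-0.25)(-0.30) = 0.4950
adj(I−A) = [[0.95, 0.25], [0.30, 0.60]]
(I − A)⁻¹ = adj(I−A) / det(I−A) ≈
  [   1.9192     0.5051]
  [   0.6061     1.2121]
First solve x = (I − A)⁻¹ d = adj(I−A)·d / det(I−A); in particular x_2 = (0.30·470 + 0.60·90) / 0.4950 = 195.00 / 0.4950 ≈ 393.9394.
Intermediate flow from 1 to 2: z_12 = a_12 · x_2 = 0.25 × 195.00 / 0.4950 = 48.75 / 0.4950 ≈ 98.48.

z_12 = 98.48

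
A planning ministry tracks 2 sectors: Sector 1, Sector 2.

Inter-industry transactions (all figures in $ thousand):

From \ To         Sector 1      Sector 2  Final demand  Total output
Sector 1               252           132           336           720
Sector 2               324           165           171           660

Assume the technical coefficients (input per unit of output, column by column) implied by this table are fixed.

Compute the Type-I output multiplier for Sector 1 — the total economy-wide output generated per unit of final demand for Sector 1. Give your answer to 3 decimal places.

Technical coefficients a_ij = z_ij / X_j:
  a_11 = 252/720 = 0.35, a_21 = 324/720 = 0.45
  a_12 = 132/660 = 0.20, a_22 = 165/660 = 0.25
I − A =
  [   0.65    -0.20]
  [  -0.45     0.75]
det(I−A) = (0.65)(0.75) − (-0.20)(-0.45) = 0.3975
adj(I−A) = [[0.75, 0.20], [0.45, 0.65]]
(I − A)⁻¹ = adj(I−A) / det(I−A) ≈
  [   1.8868     0.5031]
  [   1.1321     1.6352]
The output multiplier for sector j is the column-j sum of the Leontief inverse (I − A)⁻¹ = adj(I−A) / det(I−A).
Column 1 of adj(I−A): (0.75, 0.45); det(I−A) = 0.3975.
m_1 = (0.75 + 0.45) / 0.3975 = 1.20 / 0.3975 ≈ 3.019.

m_1 = 3.019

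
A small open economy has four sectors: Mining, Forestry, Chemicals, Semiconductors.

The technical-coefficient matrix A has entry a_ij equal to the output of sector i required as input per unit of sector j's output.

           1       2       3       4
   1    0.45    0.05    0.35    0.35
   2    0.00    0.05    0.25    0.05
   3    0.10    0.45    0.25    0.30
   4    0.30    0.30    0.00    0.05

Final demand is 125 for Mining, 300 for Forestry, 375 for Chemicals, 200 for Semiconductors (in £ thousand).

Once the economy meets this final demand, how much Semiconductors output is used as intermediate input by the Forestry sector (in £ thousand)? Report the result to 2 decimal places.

z_42 = 251.25

I − A =
  [   0.55    -0.05    -0.35    -0.35]
  [   0.00     0.95    -0.25    -0.05]
  [  -0.10    -0.45     0.75    -0.30]
  [  -0.30    -0.30     0.00     0.95]
Compute the cofactors C_ij = (−1)^(i+j)·(3×3 minor ij) of I−A; the adjugate is their transpose:
adj(I−A) = Cᵀ =
  [ 0.536250   0.295500   0.348750   0.323250]
  [ 0.057500   0.248375   0.109625   0.068875]
  [ 0.181000   0.257125   0.387625   0.202625]
  [ 0.187500   0.171750   0.144750   0.295500]
det(I−A) = Σ_j (I−A)_1j·C_1j = (0.55)(0.536250) + (-0.05)(0.057500) + (-0.35)(0.181000) + (-0.35)(0.187500) = 0.1630875
(I − A)⁻¹ = adj(I−A) / det(I−A) ≈
  [   3.2881     1.8119     2.1384     1.9821]
  [   0.3526     1.5230     0.6722     0.4223]
  [   1.1098     1.5766     2.3768     1.2424]
  [   1.1497     1.0531     0.8876     1.8119]
First solve x = (I − A)⁻¹ d = adj(I−A)·d / det(I−A); in particular x_2 = (0.057500·125 + 0.248375·300 + 0.109625·375 + 0.068875·200) / 0.1630875 = 136.584375 / 0.1630875 ≈ 837.4914.
Intermediate flow from 4 to 2: z_42 = a_42 · x_2 = 0.30 × 136.584375 / 0.1630875 = 40.9753125 / 0.1630875 ≈ 251.25.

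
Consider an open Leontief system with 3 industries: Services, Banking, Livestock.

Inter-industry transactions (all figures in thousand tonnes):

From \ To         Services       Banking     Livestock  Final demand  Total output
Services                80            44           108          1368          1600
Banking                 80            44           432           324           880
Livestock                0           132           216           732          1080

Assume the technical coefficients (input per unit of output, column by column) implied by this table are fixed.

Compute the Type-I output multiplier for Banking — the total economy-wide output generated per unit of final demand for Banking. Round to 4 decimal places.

m_B = 1.4458

Technical coefficients a_ij = z_ij / X_j:
  a_SS = 80/1600 = 0.05, a_BS = 80/1600 = 0.05, a_LS = 0/1600 = 0.00
  a_SB = 44/880 = 0.05, a_BB = 44/880 = 0.05, a_LB = 132/880 = 0.15
  a_SL = 108/1080 = 0.10, a_BL = 432/1080 = 0.40, a_LL = 216/1080 = 0.20
I − A =
  [   0.95    -0.05    -0.10]
  [  -0.05     0.95    -0.40]
  [   0.00    -0.15     0.80]
Cofactors of I−A, C_ij = (−1)^(i+j)·(minor ij) (rows/columns in the sector order above):
  C_11 = (0.95)(0.80) − (-0.40)(-0.15) = 0.7000
  C_12 = −[(-0.05)(0.80) − (-0.40)(0.00)] = 0.0400
  C_13 = (-0.05)(-0.15) − (0.95)(0.00) = 0.0075
  C_21 = −[(-0.05)(0.80) − (-0.10)(-0.15)] = 0.0550
  C_22 = (0.95)(0.80) − (-0.10)(0.00) = 0.7600
  C_23 = −[(0.95)(-0.15) − (-0.05)(0.00)] = 0.1425
  C_31 = (-0.05)(-0.40) − (-0.10)(0.95) = 0.1150
  C_32 = −[(0.95)(-0.40) − (-0.10)(-0.05)] = 0.3850
  C_33 = (0.95)(0.95) − (-0.05)(-0.05) = 0.9000
det(I−A) = Σ_j (I−A)_1j·C_1j = (0.95)(0.7000) + (-0.05)(0.0400) + (-0.10)(0.0075) = 0.66225
adj(I−A) = Cᵀ =
  [ 0.7000   0.0550   0.1150]
  [ 0.0400   0.7600   0.3850]
  [ 0.0075   0.1425   0.9000]
(I − A)⁻¹ = adj(I−A) / det(I−A) ≈
  [   1.05700     0.08305     0.17365]
  [   0.06040     1.14760     0.58135]
  [   0.01133     0.21518     1.35900]
The output multiplier for sector j is the column-j sum of the Leontief inverse (I − A)⁻¹ = adj(I−A) / det(I−A).
Column B of adj(I−A): (0.0550, 0.7600, 0.1425); det(I−A) = 0.66225.
m_B = (0.0550 + 0.7600 + 0.1425) / 0.66225 = 0.9575 / 0.66225 ≈ 1.4458.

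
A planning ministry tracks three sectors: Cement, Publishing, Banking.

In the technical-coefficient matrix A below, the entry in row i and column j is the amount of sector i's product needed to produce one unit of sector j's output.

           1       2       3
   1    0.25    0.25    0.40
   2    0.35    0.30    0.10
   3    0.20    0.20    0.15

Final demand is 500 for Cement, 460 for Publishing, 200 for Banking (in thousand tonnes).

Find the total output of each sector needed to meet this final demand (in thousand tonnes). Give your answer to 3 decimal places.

I − A =
  [   0.75    -0.25    -0.40]
  [  -0.35     0.70    -0.10]
  [  -0.20    -0.20     0.85]
Cofactors of I−A, C_ij = (−1)^(i+j)·(minor ij) (rows/columns in the sector order above):
  C_11 = (0.70)(0.85) − (-0.10)(-0.20) = 0.5750
  C_12 = −[(-0.35)(0.85) − (-0.10)(-0.20)] = 0.3175
  C_13 = (-0.35)(-0.20) − (0.70)(-0.20) = 0.2100
  C_21 = −[(-0.25)(0.85) − (-0.40)(-0.20)] = 0.2925
  C_22 = (0.75)(0.85) − (-0.40)(-0.20) = 0.5575
  C_23 = −[(0.75)(-0.20) − (-0.25)(-0.20)] = 0.2000
  C_31 = (-0.25)(-0.10) − (-0.40)(0.70) = 0.3050
  C_32 = −[(0.75)(-0.10) − (-0.40)(-0.35)] = 0.2150
  C_33 = (0.75)(0.70) − (-0.25)(-0.35) = 0.4375
det(I−A) = Σ_j (I−A)_1j·C_1j = (0.75)(0.5750) + (-0.25)(0.3175) + (-0.40)(0.2100) = 0.267875
adj(I−A) = Cᵀ =
  [ 0.5750   0.2925   0.3050]
  [ 0.3175   0.5575   0.2150]
  [ 0.2100   0.2000   0.4375]
(I − A)⁻¹ = adj(I−A) / det(I−A) ≈
  [   2.1465     1.0919     1.1386]
  [   1.1853     2.0812     0.8026]
  [   0.7839     0.7466     1.6332]
x = (I − A)⁻¹ d = adj(I−A)·d / det(I−A), with det(I−A) = 0.267875:
  x_1 = (0.5750·500 + 0.2925·460 + 0.3050·200) / 0.267875 = 483.05 / 0.267875 ≈ 1803.266
  x_2 = (0.3175·500 + 0.5575·460 + 0.2150·200) / 0.267875 = 458.20 / 0.267875 ≈ 1710.499
  x_3 = (0.2100·500 + 0.2000·460 + 0.4375·200) / 0.267875 = 284.50 / 0.267875 ≈ 1062.063

x_1 = 1803.266, x_2 = 1710.499, x_3 = 1062.063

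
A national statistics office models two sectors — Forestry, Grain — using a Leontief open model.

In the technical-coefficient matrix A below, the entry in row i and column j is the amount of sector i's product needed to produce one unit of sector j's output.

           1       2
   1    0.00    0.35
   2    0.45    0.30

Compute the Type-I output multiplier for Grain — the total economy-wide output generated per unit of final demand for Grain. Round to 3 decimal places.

I − A =
  [   1.00    -0.35]
  [  -0.45     0.70]
det(I−A) = (1.00)(0.70) − (-0.35)(-0.45) = 0.5425
adj(I−A) = [[0.70, 0.35], [0.45, 1.00]]
(I − A)⁻¹ = adj(I−A) / det(I−A) ≈
  [   1.2903     0.6452]
  [   0.8295     1.8433]
The output multiplier for sector j is the column-j sum of the Leontief inverse (I − A)⁻¹ = adj(I−A) / det(I−A).
Column 2 of adj(I−A): (0.35, 1.00); det(I−A) = 0.5425.
m_2 = (0.35 + 1.00) / 0.5425 = 1.35 / 0.5425 ≈ 2.488.

m_2 = 2.488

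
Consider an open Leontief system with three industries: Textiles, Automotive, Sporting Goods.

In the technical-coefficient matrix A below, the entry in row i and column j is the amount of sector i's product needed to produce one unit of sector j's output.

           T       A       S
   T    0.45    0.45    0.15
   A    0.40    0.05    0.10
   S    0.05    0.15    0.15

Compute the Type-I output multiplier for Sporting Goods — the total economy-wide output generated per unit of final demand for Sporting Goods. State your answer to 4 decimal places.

m_S = 2.4386

I − A =
  [   0.55    -0.45    -0.15]
  [  -0.40     0.95    -0.10]
  [  -0.05    -0.15     0.85]
Cofactors of I−A, C_ij = (−1)^(i+j)·(minor ij) (rows/columns in the sector order above):
  C_11 = (0.95)(0.85) − (-0.10)(-0.15) = 0.7925
  C_12 = −[(-0.40)(0.85) − (-0.10)(-0.05)] = 0.3450
  C_13 = (-0.40)(-0.15) − (0.95)(-0.05) = 0.1075
  C_21 = −[(-0.45)(0.85) − (-0.15)(-0.15)] = 0.4050
  C_22 = (0.55)(0.85) − (-0.15)(-0.05) = 0.4600
  C_23 = −[(0.55)(-0.15) − (-0.45)(-0.05)] = 0.1050
  C_31 = (-0.45)(-0.10) − (-0.15)(0.95) = 0.1875
  C_32 = −[(0.55)(-0.10) − (-0.15)(-0.40)] = 0.1150
  C_33 = (0.55)(0.95) − (-0.45)(-0.40) = 0.3425
det(I−A) = Σ_j (I−A)_1j·C_1j = (0.55)(0.7925) + (-0.45)(0.3450) + (-0.15)(0.1075) = 0.2645
adj(I−A) = Cᵀ =
  [ 0.7925   0.4050   0.1875]
  [ 0.3450   0.4600   0.1150]
  [ 0.1075   0.1050   0.3425]
(I − A)⁻¹ = adj(I−A) / det(I−A) ≈
  [   2.99622     1.53119     0.70888]
  [   1.30435     1.73913     0.43478]
  [   0.40643     0.39698     1.29490]
The output multiplier for sector j is the column-j sum of the Leontief inverse (I − A)⁻¹ = adj(I−A) / det(I−A).
Column S of adj(I−A): (0.1875, 0.1150, 0.3425); det(I−A) = 0.2645.
m_S = (0.1875 + 0.1150 + 0.3425) / 0.2645 = 0.645 / 0.2645 ≈ 2.4386.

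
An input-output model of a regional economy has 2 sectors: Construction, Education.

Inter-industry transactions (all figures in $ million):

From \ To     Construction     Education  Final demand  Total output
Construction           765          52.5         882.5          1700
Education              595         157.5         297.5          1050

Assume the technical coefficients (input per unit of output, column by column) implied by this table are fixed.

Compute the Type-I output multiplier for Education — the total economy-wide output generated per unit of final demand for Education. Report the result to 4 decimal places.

m_E = 1.3333

Technical coefficients a_ij = z_ij / X_j:
  a_CC = 765/1700 = 0.45, a_EC = 595/1700 = 0.35
  a_CE = 52.5/1050 = 0.05, a_EE = 157.5/1050 = 0.15
I − A =
  [   0.55    -0.05]
  [  -0.35     0.85]
det(I−A) = (0.55)(0.85) − (-0.05)(-0.35) = 0.4500
adj(I−A) = [[0.85, 0.05], [0.35, 0.55]]
(I − A)⁻¹ = adj(I−A) / det(I−A) ≈
  [   1.88889     0.11111]
  [   0.77778     1.22222]
The output multiplier for sector j is the column-j sum of the Leontief inverse (I − A)⁻¹ = adj(I−A) / det(I−A).
Column E of adj(I−A): (0.05, 0.55); det(I−A) = 0.4500.
m_E = (0.05 + 0.55) / 0.4500 = 0.60 / 0.4500 ≈ 1.3333.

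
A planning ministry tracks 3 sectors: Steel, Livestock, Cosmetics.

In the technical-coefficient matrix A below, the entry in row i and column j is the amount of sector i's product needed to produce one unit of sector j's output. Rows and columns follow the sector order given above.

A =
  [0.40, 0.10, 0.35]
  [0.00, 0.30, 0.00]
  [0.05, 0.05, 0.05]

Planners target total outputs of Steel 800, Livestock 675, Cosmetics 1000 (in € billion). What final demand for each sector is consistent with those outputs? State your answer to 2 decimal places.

d_S = 62.50, d_L = 472.50, d_C = 876.25

I − A =
  [   0.60    -0.10    -0.35]
  [   0.00     0.70     0.00]
  [  -0.05    -0.05     0.95]
d = (I − A) x:
  d_S = (+0.60)·800 + (-0.10)·675 + (-0.35)·1000 = 62.50
  d_L = (+0.00)·800 + (+0.70)·675 + (+0.00)·1000 = 472.50
  d_C = (-0.05)·800 + (-0.05)·675 + (+0.95)·1000 = 876.25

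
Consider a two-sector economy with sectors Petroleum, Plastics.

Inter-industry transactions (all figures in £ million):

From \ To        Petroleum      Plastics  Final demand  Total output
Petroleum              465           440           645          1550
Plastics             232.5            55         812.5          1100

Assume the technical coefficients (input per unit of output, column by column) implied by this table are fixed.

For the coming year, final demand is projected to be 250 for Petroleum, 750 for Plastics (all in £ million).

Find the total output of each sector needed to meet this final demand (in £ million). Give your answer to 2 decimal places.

x_1 = 888.43, x_2 = 929.75

Technical coefficients a_ij = z_ij / X_j:
  a_11 = 465/1550 = 0.30, a_21 = 232.5/1550 = 0.15
  a_12 = 440/1100 = 0.40, a_22 = 55/1100 = 0.05
I − A =
  [   0.70    -0.40]
  [  -0.15     0.95]
det(I−A) = (0.70)(0.95) − (-0.40)(-0.15) = 0.6050
adj(I−A) = [[0.95, 0.40], [0.15, 0.70]]
(I − A)⁻¹ = adj(I−A) / det(I−A) ≈
  [   1.5702     0.6612]
  [   0.2479     1.1570]
x = (I − A)⁻¹ d = adj(I−A)·d / det(I−A), with det(I−A) = 0.6050:
  x_1 = (0.95·250 + 0.40·750) / 0.6050 = 537.50 / 0.6050 ≈ 888.43
  x_2 = (0.15·250 + 0.70·750) / 0.6050 = 562.50 / 0.6050 ≈ 929.75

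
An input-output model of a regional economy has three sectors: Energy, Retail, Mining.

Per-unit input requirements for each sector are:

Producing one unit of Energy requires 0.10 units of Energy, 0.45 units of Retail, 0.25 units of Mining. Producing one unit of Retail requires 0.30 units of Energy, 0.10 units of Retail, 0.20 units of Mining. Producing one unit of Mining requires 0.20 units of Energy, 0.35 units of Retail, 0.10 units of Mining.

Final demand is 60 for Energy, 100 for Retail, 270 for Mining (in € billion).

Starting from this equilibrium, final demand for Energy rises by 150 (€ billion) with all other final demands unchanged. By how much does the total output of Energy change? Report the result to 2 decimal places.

Δx_E = 243.82

I − A =
  [   0.90    -0.30    -0.20]
  [  -0.45     0.90    -0.35]
  [  -0.25    -0.20     0.90]
Cofactors of I−A, C_ij = (−1)^(i+j)·(minor ij) (rows/columns in the sector order above):
  C_11 = (0.90)(0.90) − (-0.35)(-0.20) = 0.7400
  C_12 = −[(-0.45)(0.90) − (-0.35)(-0.25)] = 0.4925
  C_13 = (-0.45)(-0.20) − (0.90)(-0.25) = 0.3150
  C_21 = −[(-0.30)(0.90) − (-0.20)(-0.20)] = 0.3100
  C_22 = (0.90)(0.90) − (-0.20)(-0.25) = 0.7600
  C_23 = −[(0.90)(-0.20) − (-0.30)(-0.25)] = 0.2550
  C_31 = (-0.30)(-0.35) − (-0.20)(0.90) = 0.2850
  C_32 = −[(0.90)(-0.35) − (-0.20)(-0.45)] = 0.4050
  C_33 = (0.90)(0.90) − (-0.30)(-0.45) = 0.6750
det(I−A) = Σ_j (I−A)_1j·C_1j = (0.90)(0.7400) + (-0.30)(0.4925) + (-0.20)(0.3150) = 0.45525
adj(I−A) = Cᵀ =
  [ 0.7400   0.3100   0.2850]
  [ 0.4925   0.7600   0.4050]
  [ 0.3150   0.2550   0.6750]
(I − A)⁻¹ = adj(I−A) / det(I−A) ≈
  [   1.6255     0.6809     0.6260]
  [   1.0818     1.6694     0.8896]
  [   0.6919     0.5601     1.4827]
Δx = (I − A)⁻¹ Δd with Δd having +150 in the Energy component and 0 elsewhere.
So Δx_E = L_EE · (+150), where L_EE = adj(I−A)_EE / det(I−A) = 0.7400 / 0.45525.
Δx_E = 0.7400 × (+150) / 0.45525 = 111.00 / 0.45525 ≈ 243.82.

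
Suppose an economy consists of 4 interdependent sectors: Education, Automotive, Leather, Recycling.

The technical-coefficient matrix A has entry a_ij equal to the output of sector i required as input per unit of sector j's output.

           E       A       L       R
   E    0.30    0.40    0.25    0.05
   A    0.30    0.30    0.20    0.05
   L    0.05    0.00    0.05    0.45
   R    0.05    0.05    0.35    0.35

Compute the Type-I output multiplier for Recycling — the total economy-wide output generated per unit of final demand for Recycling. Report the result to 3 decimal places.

m_R = 5.634

I − A =
  [   0.70    -0.40    -0.25    -0.05]
  [  -0.30     0.70    -0.20    -0.05]
  [  -0.05     0.00     0.95    -0.45]
  [  -0.05    -0.05    -0.35     0.65]
Compute the cofactors C_ij = (−1)^(i+j)·(3×3 minor ij) of I−A; the adjugate is their transpose:
adj(I−A) = Cᵀ =
  [ 0.315125   0.192000   0.184875   0.167000]
  [ 0.152250   0.305000   0.157375   0.144125]
  [ 0.045125   0.037875   0.235250   0.169250]
  [ 0.060250   0.058625   0.153000   0.338750]
det(I−A) = Σ_j (I−A)_1j·C_1j = (0.70)(0.315125) + (-0.40)(0.152250) + (-0.25)(0.045125) + (-0.05)(0.060250) = 0.14539375
(I − A)⁻¹ = adj(I−A) / det(I−A) ≈
  [   2.1674     1.3206     1.2715     1.1486]
  [   1.0472     2.0978     1.0824     0.9913]
  [   0.3104     0.2605     1.6180     1.1641]
  [   0.4144     0.4032     1.0523     2.3299]
The output multiplier for sector j is the column-j sum of the Leontief inverse (I − A)⁻¹ = adj(I−A) / det(I−A).
Column R of adj(I−A): (0.167000, 0.144125, 0.169250, 0.338750); det(I−A) = 0.14539375.
m_R = (0.167000 + 0.144125 + 0.169250 + 0.338750) / 0.14539375 = 0.819125 / 0.14539375 ≈ 5.634.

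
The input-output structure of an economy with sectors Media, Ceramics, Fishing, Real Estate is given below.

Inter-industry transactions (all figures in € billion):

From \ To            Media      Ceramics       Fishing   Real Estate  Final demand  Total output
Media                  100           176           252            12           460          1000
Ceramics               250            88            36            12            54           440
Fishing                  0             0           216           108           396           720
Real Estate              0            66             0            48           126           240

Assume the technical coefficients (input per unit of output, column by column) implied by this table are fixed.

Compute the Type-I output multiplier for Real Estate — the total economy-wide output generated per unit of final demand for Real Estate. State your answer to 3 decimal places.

m_R = 2.980

Technical coefficients a_ij = z_ij / X_j:
  a_MM = 100/1000 = 0.10, a_CM = 250/1000 = 0.25, a_FM = 0/1000 = 0.00, a_RM = 0/1000 = 0.00
  a_MC = 176/440 = 0.40, a_CC = 88/440 = 0.20, a_FC = 0/440 = 0.00, a_RC = 66/440 = 0.15
  a_MF = 252/720 = 0.35, a_CF = 36/720 = 0.05, a_FF = 216/720 = 0.30, a_RF = 0/720 = 0.00
  a_MR = 12/240 = 0.05, a_CR = 12/240 = 0.05, a_FR = 108/240 = 0.45, a_RR = 48/240 = 0.20
I − A =
  [   0.90    -0.40    -0.35    -0.05]
  [  -0.25     0.80    -0.05    -0.05]
  [   0.00     0.00     0.70    -0.45]
  [   0.00    -0.15     0.00     0.80]
Compute the cofactors C_ij = (−1)^(i+j)·(3×3 minor ij) of I−A; the adjugate is their transpose:
adj(I−A) = Cᵀ =
  [ 0.439375   0.252875   0.237750   0.177000]
  [ 0.140000   0.504000   0.106000   0.099875]
  [ 0.016875   0.060750   0.487375   0.279000]
  [ 0.026250   0.094500   0.019875   0.434000]
det(I−A) = Σ_j (I−A)_1j·C_1j = (0.90)(0.439375) + (-0.40)(0.140000) + (-0.35)(0.016875) + (-0.05)(0.026250) = 0.33221875
(I − A)⁻¹ = adj(I−A) / det(I−A) ≈
  [   1.3225     0.7612     0.7156     0.5328]
  [   0.4214     1.5171     0.3191     0.3006]
  [   0.0508     0.1829     1.4670     0.8398]
  [   0.0790     0.2845     0.0598     1.3064]
The output multiplier for sector j is the column-j sum of the Leontief inverse (I − A)⁻¹ = adj(I−A) / det(I−A).
Column R of adj(I−A): (0.177000, 0.099875, 0.279000, 0.434000); det(I−A) = 0.33221875.
m_R = (0.177000 + 0.099875 + 0.279000 + 0.434000) / 0.33221875 = 0.989875 / 0.33221875 ≈ 2.980.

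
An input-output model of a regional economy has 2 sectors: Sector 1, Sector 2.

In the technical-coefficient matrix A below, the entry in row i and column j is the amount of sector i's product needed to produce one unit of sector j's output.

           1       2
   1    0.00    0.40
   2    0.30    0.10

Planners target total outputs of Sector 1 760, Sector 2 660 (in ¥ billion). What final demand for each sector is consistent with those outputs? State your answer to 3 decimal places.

I − A =
  [   1.00    -0.40]
  [  -0.30     0.90]
d = (I − A) x:
  d_1 = (+1.00)·760 + (-0.40)·660 = 496.000
  d_2 = (-0.30)·760 + (+0.90)·660 = 366.000

d_1 = 496.000, d_2 = 366.000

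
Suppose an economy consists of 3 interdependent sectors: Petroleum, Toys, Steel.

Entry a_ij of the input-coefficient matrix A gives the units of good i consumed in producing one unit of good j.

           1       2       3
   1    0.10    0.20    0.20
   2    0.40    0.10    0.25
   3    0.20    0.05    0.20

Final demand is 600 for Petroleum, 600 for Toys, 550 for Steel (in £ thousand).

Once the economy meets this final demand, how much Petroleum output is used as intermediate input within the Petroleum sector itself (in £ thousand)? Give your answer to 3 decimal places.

I − A =
  [   0.90    -0.20    -0.20]
  [  -0.40     0.90    -0.25]
  [  -0.20    -0.05     0.80]
Cofactors of I−A, C_ij = (−1)^(i+j)·(minor ij) (rows/columns in the sector order above):
  C_11 = (0.90)(0.80) − (-0.25)(-0.05) = 0.7075
  C_12 = −[(-0.40)(0.80) − (-0.25)(-0.20)] = 0.3700
  C_13 = (-0.40)(-0.05) − (0.90)(-0.20) = 0.2000
  C_21 = −[(-0.20)(0.80) − (-0.20)(-0.05)] = 0.1700
  C_22 = (0.90)(0.80) − (-0.20)(-0.20) = 0.6800
  C_23 = −[(0.90)(-0.05) − (-0.20)(-0.20)] = 0.0850
  C_31 = (-0.20)(-0.25) − (-0.20)(0.90) = 0.2300
  C_32 = −[(0.90)(-0.25) − (-0.20)(-0.40)] = 0.3050
  C_33 = (0.90)(0.90) − (-0.20)(-0.40) = 0.7300
det(I−A) = Σ_j (I−A)_1j·C_1j = (0.90)(0.7075) + (-0.20)(0.3700) + (-0.20)(0.2000) = 0.52275
adj(I−A) = Cᵀ =
  [ 0.7075   0.1700   0.2300]
  [ 0.3700   0.6800   0.3050]
  [ 0.2000   0.0850   0.7300]
(I − A)⁻¹ = adj(I−A) / det(I−A) ≈
  [   1.3534     0.3252     0.4400]
  [   0.7078     1.3008     0.5835]
  [   0.3826     0.1626     1.3965]
First solve x = (I − A)⁻¹ d = adj(I−A)·d / det(I−A); in particular x_1 = (0.7075·600 + 0.1700·600 + 0.2300·550) / 0.52275 = 653.00 / 0.52275 ≈ 1249.16308.
Intermediate flow from 1 to 1: z_11 = a_11 · x_1 = 0.10 × 653.00 / 0.52275 = 65.30 / 0.52275 ≈ 124.916.

z_11 = 124.916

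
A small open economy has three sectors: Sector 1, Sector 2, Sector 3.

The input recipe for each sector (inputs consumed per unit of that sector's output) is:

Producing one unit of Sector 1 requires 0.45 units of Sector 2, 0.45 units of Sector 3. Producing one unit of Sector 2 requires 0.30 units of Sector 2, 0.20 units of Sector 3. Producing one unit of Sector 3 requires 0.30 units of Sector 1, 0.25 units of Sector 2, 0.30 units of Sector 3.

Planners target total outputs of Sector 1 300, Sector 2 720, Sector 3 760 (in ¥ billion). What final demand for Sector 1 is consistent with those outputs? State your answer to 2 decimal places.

d_1 = 72.00

I − A =
  [   1.00     0.00    -0.30]
  [  -0.45     0.70    -0.25]
  [  -0.45    -0.20     0.70]
d = (I − A) x:
  d_1 = (+1.00)·300 + (+0.00)·720 + (-0.30)·760 = 72.00
  d_2 = (-0.45)·300 + (+0.70)·720 + (-0.25)·760 = 179.00
  d_3 = (-0.45)·300 + (-0.20)·720 + (+0.70)·760 = 253.00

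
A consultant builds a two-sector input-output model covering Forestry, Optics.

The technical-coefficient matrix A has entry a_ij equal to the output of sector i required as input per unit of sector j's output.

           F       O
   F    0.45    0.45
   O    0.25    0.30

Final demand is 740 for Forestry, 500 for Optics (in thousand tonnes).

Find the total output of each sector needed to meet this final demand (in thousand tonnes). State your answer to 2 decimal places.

I − A =
  [   0.55    -0.45]
  [  -0.25     0.70]
det(I−A) = (0.55)(0.70) − (-0.45)(-0.25) = 0.2725
adj(I−A) = [[0.70, 0.45], [0.25, 0.55]]
(I − A)⁻¹ = adj(I−A) / det(I−A) ≈
  [   2.5688     1.6514]
  [   0.9174     2.0183]
x = (I − A)⁻¹ d = adj(I−A)·d / det(I−A), with det(I−A) = 0.2725:
  x_F = (0.70·740 + 0.45·500) / 0.2725 = 743.00 / 0.2725 ≈ 2726.61
  x_O = (0.25·740 + 0.55·500) / 0.2725 = 460.00 / 0.2725 ≈ 1688.07

x_F = 2726.61, x_O = 1688.07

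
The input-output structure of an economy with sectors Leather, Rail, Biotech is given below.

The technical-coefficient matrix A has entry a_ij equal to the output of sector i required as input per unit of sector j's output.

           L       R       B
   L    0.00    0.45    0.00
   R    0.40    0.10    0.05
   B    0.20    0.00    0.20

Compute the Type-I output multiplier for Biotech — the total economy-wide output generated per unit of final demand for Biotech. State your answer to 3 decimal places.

I − A =
  [   1.00    -0.45     0.00]
  [  -0.40     0.90    -0.05]
  [  -0.20     0.00     0.80]
Cofactors of I−A, C_ij = (−1)^(i+j)·(minor ij) (rows/columns in the sector order above):
  C_11 = (0.90)(0.80) − (-0.05)(0.00) = 0.7200
  C_12 = −[(-0.40)(0.80) − (-0.05)(-0.20)] = 0.3300
  C_13 = (-0.40)(0.00) − (0.90)(-0.20) = 0.1800
  C_21 = −[(-0.45)(0.80) − (0.00)(0.00)] = 0.3600
  C_22 = (1.00)(0.80) − (0.00)(-0.20) = 0.8000
  C_23 = −[(1.00)(0.00) − (-0.45)(-0.20)] = 0.0900
  C_31 = (-0.45)(-0.05) − (0.00)(0.90) = 0.0225
  C_32 = −[(1.00)(-0.05) − (0.00)(-0.40)] = 0.0500
  C_33 = (1.00)(0.90) − (-0.45)(-0.40) = 0.7200
det(I−A) = Σ_j (I−A)_1j·C_1j = (1.00)(0.7200) + (-0.45)(0.3300) + (0.00)(0.1800) = 0.5715
adj(I−A) = Cᵀ =
  [ 0.7200   0.3600   0.0225]
  [ 0.3300   0.8000   0.0500]
  [ 0.1800   0.0900   0.7200]
(I − A)⁻¹ = adj(I−A) / det(I−A) ≈
  [   1.2598     0.6299     0.0394]
  [   0.5774     1.3998     0.0875]
  [   0.3150     0.1575     1.2598]
The output multiplier for sector j is the column-j sum of the Leontief inverse (I − A)⁻¹ = adj(I−A) / det(I−A).
Column B of adj(I−A): (0.0225, 0.0500, 0.7200); det(I−A) = 0.5715.
m_B = (0.0225 + 0.0500 + 0.7200) / 0.5715 = 0.7925 / 0.5715 ≈ 1.387.

m_B = 1.387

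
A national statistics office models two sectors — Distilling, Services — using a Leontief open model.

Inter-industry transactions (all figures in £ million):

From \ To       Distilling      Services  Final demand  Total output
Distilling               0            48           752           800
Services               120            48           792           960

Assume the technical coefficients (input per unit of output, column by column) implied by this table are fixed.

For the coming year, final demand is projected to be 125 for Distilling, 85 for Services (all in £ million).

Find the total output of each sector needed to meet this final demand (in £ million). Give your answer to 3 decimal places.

Technical coefficients a_ij = z_ij / X_j:
  a_11 = 0/800 = 0.00, a_21 = 120/800 = 0.15
  a_12 = 48/960 = 0.05, a_22 = 48/960 = 0.05
I − A =
  [   1.00    -0.05]
  [  -0.15     0.95]
det(I−A) = (1.00)(0.95) − (-0.05)(-0.15) = 0.9425
adj(I−A) = [[0.95, 0.05], [0.15, 1.00]]
(I − A)⁻¹ = adj(I−A) / det(I−A) ≈
  [   1.0080     0.0531]
  [   0.1592     1.0610]
x = (I − A)⁻¹ d = adj(I−A)·d / det(I−A), with det(I−A) = 0.9425:
  x_1 = (0.95·125 + 0.05·85) / 0.9425 = 123.00 / 0.9425 ≈ 130.504
  x_2 = (0.15·125 + 1.00·85) / 0.9425 = 103.75 / 0.9425 ≈ 110.080

x_1 = 130.504, x_2 = 110.080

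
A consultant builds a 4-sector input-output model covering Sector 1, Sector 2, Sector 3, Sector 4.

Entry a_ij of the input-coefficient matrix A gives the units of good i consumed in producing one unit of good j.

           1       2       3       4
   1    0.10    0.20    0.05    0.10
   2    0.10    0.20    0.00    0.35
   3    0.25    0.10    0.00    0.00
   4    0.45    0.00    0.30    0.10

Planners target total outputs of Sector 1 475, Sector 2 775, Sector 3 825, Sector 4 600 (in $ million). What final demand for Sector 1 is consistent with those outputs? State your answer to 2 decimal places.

I − A =
  [   0.90    -0.20    -0.05    -0.10]
  [  -0.10     0.80     0.00    -0.35]
  [  -0.25    -0.10     1.00     0.00]
  [  -0.45     0.00    -0.30     0.90]
d = (I − A) x:
  d_1 = (+0.90)·475 + (-0.20)·775 + (-0.05)·825 + (-0.10)·600 = 171.25
  d_2 = (-0.10)·475 + (+0.80)·775 + (+0.00)·825 + (-0.35)·600 = 362.50
  d_3 = (-0.25)·475 + (-0.10)·775 + (+1.00)·825 + (+0.00)·600 = 628.75
  d_4 = (-0.45)·475 + (+0.00)·775 + (-0.30)·825 + (+0.90)·600 = 78.75

d_1 = 171.25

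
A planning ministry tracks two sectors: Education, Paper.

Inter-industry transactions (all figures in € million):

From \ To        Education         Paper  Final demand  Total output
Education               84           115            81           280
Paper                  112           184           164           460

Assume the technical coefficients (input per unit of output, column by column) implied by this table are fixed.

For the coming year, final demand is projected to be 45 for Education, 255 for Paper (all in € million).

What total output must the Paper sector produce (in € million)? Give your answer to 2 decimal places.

Technical coefficients a_ij = z_ij / X_j:
  a_EE = 84/280 = 0.30, a_PE = 112/280 = 0.40
  a_EP = 115/460 = 0.25, a_PP = 184/460 = 0.40
I − A =
  [   0.70    -0.25]
  [  -0.40     0.60]
det(I−A) = (0.70)(0.60) − (-0.25)(-0.40) = 0.3200
adj(I−A) = [[0.60, 0.25], [0.40, 0.70]]
(I − A)⁻¹ = adj(I−A) / det(I−A) ≈
  [   1.8750     0.7813]
  [   1.2500     2.1875]
x = (I − A)⁻¹ d = adj(I−A)·d / det(I−A), with det(I−A) = 0.3200:
  x_E = (0.60·45 + 0.25·255) / 0.3200 = 90.75 / 0.3200 ≈ 283.59
  x_P = (0.40·45 + 0.70·255) / 0.3200 = 196.50 / 0.3200 ≈ 614.06

x_P = 614.06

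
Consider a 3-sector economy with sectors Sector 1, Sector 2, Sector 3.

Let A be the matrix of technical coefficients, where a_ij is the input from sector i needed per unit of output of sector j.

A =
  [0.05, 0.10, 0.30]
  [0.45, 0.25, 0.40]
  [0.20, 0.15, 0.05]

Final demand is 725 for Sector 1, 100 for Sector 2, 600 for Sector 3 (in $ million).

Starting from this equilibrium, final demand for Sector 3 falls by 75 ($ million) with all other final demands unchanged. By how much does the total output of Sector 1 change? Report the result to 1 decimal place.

I − A =
  [   0.95    -0.10    -0.30]
  [  -0.45     0.75    -0.40]
  [  -0.20    -0.15     0.95]
Cofactors of I−A, C_ij = (−1)^(i+j)·(minor ij) (rows/columns in the sector order above):
  C_11 = (0.75)(0.95) − (-0.40)(-0.15) = 0.6525
  C_12 = −[(-0.45)(0.95) − (-0.40)(-0.20)] = 0.5075
  C_13 = (-0.45)(-0.15) − (0.75)(-0.20) = 0.2175
  C_21 = −[(-0.10)(0.95) − (-0.30)(-0.15)] = 0.1400
  C_22 = (0.95)(0.95) − (-0.30)(-0.20) = 0.8425
  C_23 = −[(0.95)(-0.15) − (-0.10)(-0.20)] = 0.1625
  C_31 = (-0.10)(-0.40) − (-0.30)(0.75) = 0.2650
  C_32 = −[(0.95)(-0.40) − (-0.30)(-0.45)] = 0.5150
  C_33 = (0.95)(0.75) − (-0.10)(-0.45) = 0.6675
det(I−A) = Σ_j (I−A)_1j·C_1j = (0.95)(0.6525) + (-0.10)(0.5075) + (-0.30)(0.2175) = 0.503875
adj(I−A) = Cᵀ =
  [ 0.6525   0.1400   0.2650]
  [ 0.5075   0.8425   0.5150]
  [ 0.2175   0.1625   0.6675]
(I − A)⁻¹ = adj(I−A) / det(I−A) ≈
  [   1.2950     0.2778     0.5259]
  [   1.0072     1.6720     1.0221]
  [   0.4317     0.3225     1.3247]
Δx = (I − A)⁻¹ Δd with Δd having -75 in the Sector 3 component and 0 elsewhere.
So Δx_1 = L_13 · (-75), where L_13 = adj(I−A)_13 / det(I−A) = 0.2650 / 0.503875.
Δx_1 = 0.2650 × (-75) / 0.503875 = -19.875 / 0.503875 ≈ -39.4.

Δx_1 = -39.4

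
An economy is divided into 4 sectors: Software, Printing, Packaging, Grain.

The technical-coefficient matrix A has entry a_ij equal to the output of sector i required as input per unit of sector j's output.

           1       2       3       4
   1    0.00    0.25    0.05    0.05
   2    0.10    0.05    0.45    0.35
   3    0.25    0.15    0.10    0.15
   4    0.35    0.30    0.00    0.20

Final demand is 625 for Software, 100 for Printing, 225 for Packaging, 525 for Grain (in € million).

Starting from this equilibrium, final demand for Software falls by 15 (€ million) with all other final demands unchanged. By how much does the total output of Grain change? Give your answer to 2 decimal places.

I − A =
  [   1.00    -0.25    -0.05    -0.05]
  [  -0.10     0.95    -0.45    -0.35]
  [  -0.25    -0.15     0.90    -0.15]
  [  -0.35    -0.30     0.00     0.80]
Compute the cofactors C_ij = (−1)^(i+j)·(3×3 minor ij) of I−A; the adjugate is their transpose:
adj(I−A) = Cᵀ =
  [ 0.515250   0.201750   0.129500   0.144750]
  [ 0.295875   0.691625   0.362250   0.389000]
  [ 0.248500   0.229250   0.586250   0.225750]
  [ 0.336375   0.347625   0.192500   0.724250]
det(I−A) = Σ_j (I−A)_1j·C_1j = (1.00)(0.515250) + (-0.25)(0.295875) + (-0.05)(0.248500) + (-0.05)(0.336375) = 0.4120375
(I − A)⁻¹ = adj(I−A) / det(I−A) ≈
  [   1.2505     0.4896     0.3143     0.3513]
  [   0.7181     1.6785     0.8792     0.9441]
  [   0.6031     0.5564     1.4228     0.5479]
  [   0.8164     0.8437     0.4672     1.7577]
Δx = (I − A)⁻¹ Δd with Δd having -15 in the Software component and 0 elsewhere.
So Δx_4 = L_41 · (-15), where L_41 = adj(I−A)_41 / det(I−A) = 0.336375 / 0.4120375.
Δx_4 = 0.336375 × (-15) / 0.4120375 = -5.045625 / 0.4120375 ≈ -12.25.

Δx_4 = -12.25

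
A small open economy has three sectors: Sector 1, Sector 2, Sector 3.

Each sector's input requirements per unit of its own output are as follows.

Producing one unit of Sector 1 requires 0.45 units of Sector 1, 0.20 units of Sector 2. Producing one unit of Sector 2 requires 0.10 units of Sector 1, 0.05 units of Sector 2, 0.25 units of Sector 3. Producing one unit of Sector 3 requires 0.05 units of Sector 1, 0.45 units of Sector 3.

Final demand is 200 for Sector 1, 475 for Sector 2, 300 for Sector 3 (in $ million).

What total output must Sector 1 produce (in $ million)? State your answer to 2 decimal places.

I − A =
  [   0.55    -0.10    -0.05]
  [  -0.20     0.95     0.00]
  [   0.00    -0.25     0.55]
Cofactors of I−A, C_ij = (−1)^(i+j)·(minor ij) (rows/columns in the sector order above):
  C_11 = (0.95)(0.55) − (0.00)(-0.25) = 0.5225
  C_12 = −[(-0.20)(0.55) − (0.00)(0.00)] = 0.1100
  C_13 = (-0.20)(-0.25) − (0.95)(0.00) = 0.0500
  C_21 = −[(-0.10)(0.55) − (-0.05)(-0.25)] = 0.0675
  C_22 = (0.55)(0.55) − (-0.05)(0.00) = 0.3025
  C_23 = −[(0.55)(-0.25) − (-0.10)(0.00)] = 0.1375
  C_31 = (-0.10)(0.00) − (-0.05)(0.95) = 0.0475
  C_32 = −[(0.55)(0.00) − (-0.05)(-0.20)] = 0.0100
  C_33 = (0.55)(0.95) − (-0.10)(-0.20) = 0.5025
det(I−A) = Σ_j (I−A)_1j·C_1j = (0.55)(0.5225) + (-0.10)(0.1100) + (-0.05)(0.0500) = 0.273875
adj(I−A) = Cᵀ =
  [ 0.5225   0.0675   0.0475]
  [ 0.1100   0.3025   0.0100]
  [ 0.0500   0.1375   0.5025]
(I − A)⁻¹ = adj(I−A) / det(I−A) ≈
  [   1.9078     0.2465     0.1734]
  [   0.4016     1.1045     0.0365]
  [   0.1826     0.5021     1.8348]
x = (I − A)⁻¹ d = adj(I−A)·d / det(I−A), with det(I−A) = 0.273875:
  x_1 = (0.5225·200 + 0.0675·475 + 0.0475·300) / 0.273875 = 150.8125 / 0.273875 ≈ 550.66
  x_2 = (0.1100·200 + 0.3025·475 + 0.0100·300) / 0.273875 = 168.6875 / 0.273875 ≈ 615.93
  x_3 = (0.0500·200 + 0.1375·475 + 0.5025·300) / 0.273875 = 226.0625 / 0.273875 ≈ 825.42

x_1 = 550.66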